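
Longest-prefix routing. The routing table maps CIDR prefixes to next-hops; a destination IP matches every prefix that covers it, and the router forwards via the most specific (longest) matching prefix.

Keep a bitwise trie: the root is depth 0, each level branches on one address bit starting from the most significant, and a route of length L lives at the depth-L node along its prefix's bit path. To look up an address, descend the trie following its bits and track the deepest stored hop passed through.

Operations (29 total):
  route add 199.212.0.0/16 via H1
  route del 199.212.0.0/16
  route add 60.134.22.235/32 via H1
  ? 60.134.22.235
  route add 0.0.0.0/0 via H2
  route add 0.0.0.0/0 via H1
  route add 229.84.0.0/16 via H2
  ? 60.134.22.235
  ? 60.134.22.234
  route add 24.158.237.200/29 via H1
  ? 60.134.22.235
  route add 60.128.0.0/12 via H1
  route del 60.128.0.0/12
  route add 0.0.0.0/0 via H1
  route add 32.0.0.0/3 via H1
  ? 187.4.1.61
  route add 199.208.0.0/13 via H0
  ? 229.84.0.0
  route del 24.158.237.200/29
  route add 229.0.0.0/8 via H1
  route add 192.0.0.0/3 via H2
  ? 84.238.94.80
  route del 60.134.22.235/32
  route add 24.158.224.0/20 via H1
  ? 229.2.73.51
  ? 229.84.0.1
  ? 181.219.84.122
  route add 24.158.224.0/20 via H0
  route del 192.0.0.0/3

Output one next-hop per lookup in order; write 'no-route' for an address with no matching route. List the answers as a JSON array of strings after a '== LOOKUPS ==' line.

Trace:
  + 199.212.0.0/16 (H1) depth=16
  del 199.212.0.0/16 (clear depth 16)
  + 60.134.22.235/32 (H1) depth=32
  ? 60.134.22.235  path d0:-→d1:-→d2:-→d3:-→d4:-→d5:-→d6:-→d7:-→d8:-→d9:-→d10:-→d11:-→d12:-→d13:-→d14:-→d15:-→d16:-→d17:-→d18:-→d19:-→d20:-→d21:-→d22:-→d23:-→d24:-→d25:-→d26:-→d27:-→d28:-→d29:-→d30:-→d31:-→d32:H1  best=H1
  + 0.0.0.0/0 (H2) depth=0
  + 0.0.0.0/0 (H1) depth=0
  + 229.84.0.0/16 (H2) depth=16
  ? 60.134.22.235  path d0:H1→d1:-→d2:-→d3:-→d4:-→d5:-→d6:-→d7:-→d8:-→d9:-→d10:-→d11:-→d12:-→d13:-→d14:-→d15:-→d16:-→d17:-→d18:-→d19:-→d20:-→d21:-→d22:-→d23:-→d24:-→d25:-→d26:-→d27:-→d28:-→d29:-→d30:-→d31:-→d32:H1  best=H1
  ? 60.134.22.234  path d0:H1→d1:-→d2:-→d3:-→d4:-→d5:-→d6:-→d7:-→d8:-→d9:-→d10:-→d11:-→d12:-→d13:-→d14:-→d15:-→d16:-→d17:-→d18:-→d19:-→d20:-→d21:-→d22:-→d23:-→d24:-→d25:-→d26:-→d27:-→d28:-→d29:-→d30:-→d31:-  best=H1
  + 24.158.237.200/29 (H1) depth=29
  ? 60.134.22.235  path d0:H1→d1:-→d2:-→d3:-→d4:-→d5:-→d6:-→d7:-→d8:-→d9:-→d10:-→d11:-→d12:-→d13:-→d14:-→d15:-→d16:-→d17:-→d18:-→d19:-→d20:-→d21:-→d22:-→d23:-→d24:-→d25:-→d26:-→d27:-→d28:-→d29:-→d30:-→d31:-→d32:H1  best=H1
  + 60.128.0.0/12 (H1) depth=12
  del 60.128.0.0/12 (clear depth 12)
  + 0.0.0.0/0 (H1) depth=0
  + 32.0.0.0/3 (H1) depth=3
  ? 187.4.1.61  path d0:H1→d1:-  best=H1
  + 199.208.0.0/13 (H0) depth=13
  ? 229.84.0.0  path d0:H1→d1:-→d2:-→d3:-→d4:-→d5:-→d6:-→d7:-→d8:-→d9:-→d10:-→d11:-→d12:-→d13:-→d14:-→d15:-→d16:H2  best=H2
  del 24.158.237.200/29 (clear depth 29)
  + 229.0.0.0/8 (H1) depth=8
  + 192.0.0.0/3 (H2) depth=3
  ? 84.238.94.80  path d0:H1→d1:-  best=H1
  del 60.134.22.235/32 (clear depth 32)
  + 24.158.224.0/20 (H1) depth=20
  ? 229.2.73.51  path d0:H1→d1:-→d2:-→d3:-→d4:-→d5:-→d6:-→d7:-→d8:H1→d9:-  best=H1
  ? 229.84.0.1  path d0:H1→d1:-→d2:-→d3:-→d4:-→d5:-→d6:-→d7:-→d8:H1→d9:-→d10:-→d11:-→d12:-→d13:-→d14:-→d15:-→d16:H2  best=H2
  ? 181.219.84.122  path d0:H1→d1:-  best=H1
  + 24.158.224.0/20 (H0) depth=20
  del 192.0.0.0/3 (clear depth 3)

== LOOKUPS ==
["H1","H1","H1","H1","H1","H2","H1","H1","H2","H1"]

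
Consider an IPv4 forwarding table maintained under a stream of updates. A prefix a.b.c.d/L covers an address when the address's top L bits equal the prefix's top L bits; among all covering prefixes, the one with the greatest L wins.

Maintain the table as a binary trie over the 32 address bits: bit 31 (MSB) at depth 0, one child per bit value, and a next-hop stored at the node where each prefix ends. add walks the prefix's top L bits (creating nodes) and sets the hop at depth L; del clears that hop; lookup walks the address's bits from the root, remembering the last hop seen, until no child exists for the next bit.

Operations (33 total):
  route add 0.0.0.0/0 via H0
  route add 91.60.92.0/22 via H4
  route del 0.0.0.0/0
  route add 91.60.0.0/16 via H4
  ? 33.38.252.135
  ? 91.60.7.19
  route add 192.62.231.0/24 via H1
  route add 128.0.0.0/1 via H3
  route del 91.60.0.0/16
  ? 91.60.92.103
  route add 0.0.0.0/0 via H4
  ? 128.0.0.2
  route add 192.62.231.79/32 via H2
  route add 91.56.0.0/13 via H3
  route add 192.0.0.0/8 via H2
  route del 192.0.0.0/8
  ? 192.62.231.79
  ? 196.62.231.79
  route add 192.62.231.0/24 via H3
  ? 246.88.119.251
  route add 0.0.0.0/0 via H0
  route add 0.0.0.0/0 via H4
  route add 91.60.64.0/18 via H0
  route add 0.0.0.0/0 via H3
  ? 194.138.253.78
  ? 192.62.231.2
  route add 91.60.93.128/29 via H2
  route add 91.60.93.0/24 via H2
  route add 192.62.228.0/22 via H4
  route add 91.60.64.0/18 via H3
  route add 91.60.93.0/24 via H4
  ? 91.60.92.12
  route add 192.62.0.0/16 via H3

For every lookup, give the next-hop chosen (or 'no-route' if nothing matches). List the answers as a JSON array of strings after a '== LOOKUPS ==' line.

Trace:
  add 0.0.0.0/0 -> H0 at depth 0
  add 91.60.92.0/22 -> H4 at depth 22
  - 0.0.0.0/0 clear@0
  add 91.60.0.0/16 -> H4 at depth 16
  Q 33.38.252.135: descend 0 ; hops seen [∅] ; pick no-route
  Q 91.60.7.19: descend 01011011001111000 ; hops seen [H4] ; pick H4
  add 192.62.231.0/24 -> H1 at depth 24
  add 128.0.0.0/1 -> H3 at depth 1
  - 91.60.0.0/16 clear@16
  Q 91.60.92.103: descend 0101101100111100010111 ; hops seen [H4] ; pick H4
  add 0.0.0.0/0 -> H4 at depth 0
  Q 128.0.0.2: descend 1 ; hops seen [H4,H3] ; pick H3
  add 192.62.231.79/32 -> H2 at depth 32
  add 91.56.0.0/13 -> H3 at depth 13
  add 192.0.0.0/8 -> H2 at depth 8
  - 192.0.0.0/8 clear@8
  Q 192.62.231.79: descend 11000000001111101110011101001111 ; hops seen [H4,H3,H1,H2] ; pick H2
  Q 196.62.231.79: descend 11000 ; hops seen [H4,H3] ; pick H3
  add 192.62.231.0/24 -> H3 at depth 24
  Q 246.88.119.251: descend 11 ; hops seen [H4,H3] ; pick H3
  add 0.0.0.0/0 -> H0 at depth 0
  add 0.0.0.0/0 -> H4 at depth 0
  add 91.60.64.0/18 -> H0 at depth 18
  add 0.0.0.0/0 -> H3 at depth 0
  Q 194.138.253.78: descend 110000 ; hops seen [H3,H3] ; pick H3
  Q 192.62.231.2: descend 1100000000111110111001110 ; hops seen [H3,H3,H3] ; pick H3
  add 91.60.93.128/29 -> H2 at depth 29
  add 91.60.93.0/24 -> H2 at depth 24
  add 192.62.228.0/22 -> H4 at depth 22
  add 91.60.64.0/18 -> H3 at depth 18
  add 91.60.93.0/24 -> H4 at depth 24
  Q 91.60.92.12: descend 01011011001111000101110 ; hops seen [H3,H3,H3,H4] ; pick H4
  add 192.62.0.0/16 -> H3 at depth 16

== LOOKUPS ==
["no-route","H4","H4","H3","H2","H3","H3","H3","H3","H4"]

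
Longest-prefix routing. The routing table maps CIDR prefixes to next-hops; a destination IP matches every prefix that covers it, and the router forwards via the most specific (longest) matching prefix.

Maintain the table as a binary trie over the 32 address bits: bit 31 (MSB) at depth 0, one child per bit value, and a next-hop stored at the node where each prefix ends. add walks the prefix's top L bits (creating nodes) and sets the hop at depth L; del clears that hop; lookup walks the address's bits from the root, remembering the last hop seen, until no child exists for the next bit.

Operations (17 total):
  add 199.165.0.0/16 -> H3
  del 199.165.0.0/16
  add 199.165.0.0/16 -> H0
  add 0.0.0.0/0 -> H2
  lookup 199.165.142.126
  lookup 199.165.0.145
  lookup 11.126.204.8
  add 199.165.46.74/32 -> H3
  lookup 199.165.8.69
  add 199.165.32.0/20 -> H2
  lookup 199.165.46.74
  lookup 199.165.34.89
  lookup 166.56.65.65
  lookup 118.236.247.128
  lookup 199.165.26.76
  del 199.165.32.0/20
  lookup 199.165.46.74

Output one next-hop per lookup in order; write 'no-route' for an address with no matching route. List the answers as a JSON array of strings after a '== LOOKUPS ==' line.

Process each operation:
  + 199.165.0.0/16 (H3) depth=16
  del 199.165.0.0/16 (clear depth 16)
  + 199.165.0.0/16 (H0) depth=16
  + 0.0.0.0/0 (H2) depth=0
  ? 199.165.142.126  path d0:H2→d1:-→d2:-→d3:-→d4:-→d5:-→d6:-→d7:-→d8:-→d9:-→d10:-→d11:-→d12:-→d13:-→d14:-→d15:-→d16:H0  best=H0
  ? 199.165.0.145  path d0:H2→d1:-→d2:-→d3:-→d4:-→d5:-→d6:-→d7:-→d8:-→d9:-→d10:-→d11:-→d12:-→d13:-→d14:-→d15:-→d16:H0  best=H0
  ? 11.126.204.8  path d0:H2  best=H2
  + 199.165.46.74/32 (H3) depth=32
  ? 199.165.8.69  path d0:H2→d1:-→d2:-→d3:-→d4:-→d5:-→d6:-→d7:-→d8:-→d9:-→d10:-→d11:-→d12:-→d13:-→d14:-→d15:-→d16:H0→d17:-→d18:-  best=H0
  + 199.165.32.0/20 (H2) depth=20
  ? 199.165.46.74  path d0:H2→d1:-→d2:-→d3:-→d4:-→d5:-→d6:-→d7:-→d8:-→d9:-→d10:-→d11:-→d12:-→d13:-→d14:-→d15:-→d16:H0→d17:-→d18:-→d19:-→d20:H2→d21:-→d22:-→d23:-→d24:-→d25:-→d26:-→d27:-→d28:-→d29:-→d30:-→d31:-→d32:H3  best=H3
  ? 199.165.34.89  path d0:H2→d1:-→d2:-→d3:-→d4:-→d5:-→d6:-→d7:-→d8:-→d9:-→d10:-→d11:-→d12:-→d13:-→d14:-→d15:-→d16:H0→d17:-→d18:-→d19:-→d20:H2  best=H2
  ? 166.56.65.65  path d0:H2→d1:-  best=H2
  ? 118.236.247.128  path d0:H2  best=H2
  ? 199.165.26.76  path d0:H2→d1:-→d2:-→d3:-→d4:-→d5:-→d6:-→d7:-→d8:-→d9:-→d10:-→d11:-→d12:-→d13:-→d14:-→d15:-→d16:H0→d17:-→d18:-  best=H0
  del 199.165.32.0/20 (clear depth 20)
  ? 199.165.46.74  path d0:H2→d1:-→d2:-→d3:-→d4:-→d5:-→d6:-→d7:-→d8:-→d9:-→d10:-→d11:-→d12:-→d13:-→d14:-→d15:-→d16:H0→d17:-→d18:-→d19:-→d20:-→d21:-→d22:-→d23:-→d24:-→d25:-→d26:-→d27:-→d28:-→d29:-→d30:-→d31:-→d32:H3  best=H3

== LOOKUPS ==
["H0","H0","H2","H0","H3","H2","H2","H2","H0","H3"]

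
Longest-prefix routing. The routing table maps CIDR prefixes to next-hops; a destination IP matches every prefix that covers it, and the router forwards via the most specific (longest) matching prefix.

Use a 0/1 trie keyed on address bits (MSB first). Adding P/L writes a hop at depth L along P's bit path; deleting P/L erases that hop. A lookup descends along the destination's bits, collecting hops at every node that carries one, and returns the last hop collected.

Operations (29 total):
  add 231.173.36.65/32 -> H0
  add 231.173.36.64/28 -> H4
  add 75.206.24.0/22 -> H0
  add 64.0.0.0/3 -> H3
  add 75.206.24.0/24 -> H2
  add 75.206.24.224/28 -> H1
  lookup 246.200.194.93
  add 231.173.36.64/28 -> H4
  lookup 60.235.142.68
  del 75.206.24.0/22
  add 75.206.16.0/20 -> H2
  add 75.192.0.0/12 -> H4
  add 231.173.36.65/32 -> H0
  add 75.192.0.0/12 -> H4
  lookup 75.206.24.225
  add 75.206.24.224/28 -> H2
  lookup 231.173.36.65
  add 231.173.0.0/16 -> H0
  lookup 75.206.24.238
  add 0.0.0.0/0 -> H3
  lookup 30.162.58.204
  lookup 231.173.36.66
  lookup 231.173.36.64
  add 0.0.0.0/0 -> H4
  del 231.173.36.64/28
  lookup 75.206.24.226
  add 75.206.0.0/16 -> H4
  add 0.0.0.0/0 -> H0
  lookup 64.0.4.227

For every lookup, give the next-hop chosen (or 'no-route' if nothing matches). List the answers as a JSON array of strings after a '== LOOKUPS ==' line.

Apply in order:
  + 231.173.36.65/32 (H0) depth=32
  + 231.173.36.64/28 (H4) depth=28
  + 75.206.24.0/22 (H0) depth=22
  + 64.0.0.0/3 (H3) depth=3
  + 75.206.24.0/24 (H2) depth=24
  + 75.206.24.224/28 (H1) depth=28
  ? 246.200.194.93  path d0:-→d1:-→d2:-→d3:-  best=no-route
  + 231.173.36.64/28 (H4) depth=28
  ? 60.235.142.68  path d0:-→d1:-  best=no-route
  del 75.206.24.0/22 (clear depth 22)
  + 75.206.16.0/20 (H2) depth=20
  + 75.192.0.0/12 (H4) depth=12
  + 231.173.36.65/32 (H0) depth=32
  + 75.192.0.0/12 (H4) depth=12
  ? 75.206.24.225  path d0:-→d1:-→d2:-→d3:H3→d4:-→d5:-→d6:-→d7:-→d8:-→d9:-→d10:-→d11:-→d12:H4→d13:-→d14:-→d15:-→d16:-→d17:-→d18:-→d19:-→d20:H2→d21:-→d22:-→d23:-→d24:H2→d25:-→d26:-→d27:-→d28:H1  best=H1
  + 75.206.24.224/28 (H2) depth=28
  ? 231.173.36.65  path d0:-→d1:-→d2:-→d3:-→d4:-→d5:-→d6:-→d7:-→d8:-→d9:-→d10:-→d11:-→d12:-→d13:-→d14:-→d15:-→d16:-→d17:-→d18:-→d19:-→d20:-→d21:-→d22:-→d23:-→d24:-→d25:-→d26:-→d27:-→d28:H4→d29:-→d30:-→d31:-→d32:H0  best=H0
  + 231.173.0.0/16 (H0) depth=16
  ? 75.206.24.238  path d0:-→d1:-→d2:-→d3:H3→d4:-→d5:-→d6:-→d7:-→d8:-→d9:-→d10:-→d11:-→d12:H4→d13:-→d14:-→d15:-→d16:-→d17:-→d18:-→d19:-→d20:H2→d21:-→d22:-→d23:-→d24:H2→d25:-→d26:-→d27:-→d28:H2  best=H2
  + 0.0.0.0/0 (H3) depth=0
  ? 30.162.58.204  path d0:H3→d1:-  best=H3
  ? 231.173.36.66  path d0:H3→d1:-→d2:-→d3:-→d4:-→d5:-→d6:-→d7:-→d8:-→d9:-→d10:-→d11:-→d12:-→d13:-→d14:-→d15:-→d16:H0→d17:-→d18:-→d19:-→d20:-→d21:-→d22:-→d23:-→d24:-→d25:-→d26:-→d27:-→d28:H4→d29:-→d30:-  best=H4
  ? 231.173.36.64  path d0:H3→d1:-→d2:-→d3:-→d4:-→d5:-→d6:-→d7:-→d8:-→d9:-→d10:-→d11:-→d12:-→d13:-→d14:-→d15:-→d16:H0→d17:-→d18:-→d19:-→d20:-→d21:-→d22:-→d23:-→d24:-→d25:-→d26:-→d27:-→d28:H4→d29:-→d30:-→d31:-  best=H4
  + 0.0.0.0/0 (H4) depth=0
  del 231.173.36.64/28 (clear depth 28)
  ? 75.206.24.226  path d0:H4→d1:-→d2:-→d3:H3→d4:-→d5:-→d6:-→d7:-→d8:-→d9:-→d10:-→d11:-→d12:H4→d13:-→d14:-→d15:-→d16:-→d17:-→d18:-→d19:-→d20:H2→d21:-→d22:-→d23:-→d24:H2→d25:-→d26:-→d27:-→d28:H2  best=H2
  + 75.206.0.0/16 (H4) depth=16
  + 0.0.0.0/0 (H0) depth=0
  ? 64.0.4.227  path d0:H0→d1:-→d2:-→d3:H3→d4:-  best=H3

== LOOKUPS ==
["no-route","no-route","H1","H0","H2","H3","H4","H4","H2","H3"]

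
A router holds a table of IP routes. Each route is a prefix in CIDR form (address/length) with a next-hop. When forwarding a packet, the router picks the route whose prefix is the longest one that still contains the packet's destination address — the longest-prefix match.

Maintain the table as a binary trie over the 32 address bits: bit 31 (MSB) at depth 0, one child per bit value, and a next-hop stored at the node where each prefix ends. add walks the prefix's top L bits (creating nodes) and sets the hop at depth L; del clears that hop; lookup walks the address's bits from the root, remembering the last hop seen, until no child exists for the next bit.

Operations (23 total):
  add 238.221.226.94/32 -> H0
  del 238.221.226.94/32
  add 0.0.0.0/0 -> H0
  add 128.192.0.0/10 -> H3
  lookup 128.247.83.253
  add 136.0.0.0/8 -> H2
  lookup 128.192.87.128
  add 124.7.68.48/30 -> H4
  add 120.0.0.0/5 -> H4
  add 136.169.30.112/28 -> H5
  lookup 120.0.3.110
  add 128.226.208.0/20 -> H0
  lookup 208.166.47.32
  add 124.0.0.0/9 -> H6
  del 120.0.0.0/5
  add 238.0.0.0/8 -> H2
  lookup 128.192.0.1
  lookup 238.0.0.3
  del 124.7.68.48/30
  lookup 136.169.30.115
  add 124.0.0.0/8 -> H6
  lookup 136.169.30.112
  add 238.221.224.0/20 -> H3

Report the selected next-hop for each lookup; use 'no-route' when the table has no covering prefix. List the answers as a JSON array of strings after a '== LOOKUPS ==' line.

Apply in order:
  add 238.221.226.94/32 -> H0 at depth 32
  del 238.221.226.94/32 (clear depth 32)
  add 0.0.0.0/0 -> H0 at depth 0
  add 128.192.0.0/10 -> H3 at depth 10
  Q 128.247.83.253: descend 1000000011 ; hops seen [H0,H3] ; pick H3
  add 136.0.0.0/8 -> H2 at depth 8
  Q 128.192.87.128: descend 1000000011 ; hops seen [H0,H3] ; pick H3
  add 124.7.68.48/30 -> H4 at depth 30
  add 120.0.0.0/5 -> H4 at depth 5
  add 136.169.30.112/28 -> H5 at depth 28
  Q 120.0.3.110: descend 01111 ; hops seen [H0,H4] ; pick H4
  add 128.226.208.0/20 -> H0 at depth 20
  Q 208.166.47.32: descend 11 ; hops seen [H0] ; pick H0
  add 124.0.0.0/9 -> H6 at depth 9
  del 120.0.0.0/5 (clear depth 5)
  add 238.0.0.0/8 -> H2 at depth 8
  Q 128.192.0.1: descend 1000000011 ; hops seen [H0,H3] ; pick H3
  Q 238.0.0.3: descend 11101110 ; hops seen [H0,H2] ; pick H2
  del 124.7.68.48/30 (clear depth 30)
  Q 136.169.30.115: descend 1000100010101001000111100111 ; hops seen [H0,H2,H5] ; pick H5
  add 124.0.0.0/8 -> H6 at depth 8
  Q 136.169.30.112: descend 1000100010101001000111100111 ; hops seen [H0,H2,H5] ; pick H5
  add 238.221.224.0/20 -> H3 at depth 20

== LOOKUPS ==
["H3","H3","H4","H0","H3","H2","H5","H5"]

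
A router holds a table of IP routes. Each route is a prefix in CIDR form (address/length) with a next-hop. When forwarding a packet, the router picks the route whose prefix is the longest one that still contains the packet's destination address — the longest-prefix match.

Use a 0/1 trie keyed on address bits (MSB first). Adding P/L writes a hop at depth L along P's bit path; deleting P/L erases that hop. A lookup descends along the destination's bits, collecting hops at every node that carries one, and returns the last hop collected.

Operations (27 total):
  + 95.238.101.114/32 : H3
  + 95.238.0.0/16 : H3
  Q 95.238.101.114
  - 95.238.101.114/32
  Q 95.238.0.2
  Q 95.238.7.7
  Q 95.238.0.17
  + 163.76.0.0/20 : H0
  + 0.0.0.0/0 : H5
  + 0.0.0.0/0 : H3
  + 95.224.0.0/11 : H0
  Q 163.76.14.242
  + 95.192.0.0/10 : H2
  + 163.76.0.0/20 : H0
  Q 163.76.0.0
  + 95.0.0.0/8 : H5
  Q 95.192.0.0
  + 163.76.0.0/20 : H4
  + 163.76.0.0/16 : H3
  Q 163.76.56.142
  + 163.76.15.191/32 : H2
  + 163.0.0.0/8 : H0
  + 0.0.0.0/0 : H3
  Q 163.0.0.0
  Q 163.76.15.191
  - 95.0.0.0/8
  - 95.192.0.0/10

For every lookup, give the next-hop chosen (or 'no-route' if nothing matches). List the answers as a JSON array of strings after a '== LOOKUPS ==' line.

Trace:
  + 95.238.101.114/32 (H3) depth=32
  + 95.238.0.0/16 (H3) depth=16
  lookup 95.238.101.114: bits 01011111111011100110010101110010 walk d0:-→d1:-→d2:-→d3:-→d4:-→d5:-→d6:-→d7:-→d8:-→d9:-→d10:-→d11:-→d12:-→d13:-→d14:-→d15:-→d16:H3→d17:-→d18:-→d19:-→d20:-→d21:-→d22:-→d23:-→d24:-→d25:-→d26:-→d27:-→d28:-→d29:-→d30:-→d31:-→d32:H3 -> H3
  - 95.238.101.114/32 clear@32
  lookup 95.238.0.2: bits 01011111111011100 walk d0:-→d1:-→d2:-→d3:-→d4:-→d5:-→d6:-→d7:-→d8:-→d9:-→d10:-→d11:-→d12:-→d13:-→d14:-→d15:-→d16:H3→d17:- -> H3
  lookup 95.238.7.7: bits 01011111111011100 walk d0:-→d1:-→d2:-→d3:-→d4:-→d5:-→d6:-→d7:-→d8:-→d9:-→d10:-→d11:-→d12:-→d13:-→d14:-→d15:-→d16:H3→d17:- -> H3
  lookup 95.238.0.17: bits 01011111111011100 walk d0:-→d1:-→d2:-→d3:-→d4:-→d5:-→d6:-→d7:-→d8:-→d9:-→d10:-→d11:-→d12:-→d13:-→d14:-→d15:-→d16:H3→d17:- -> H3
  + 163.76.0.0/20 (H0) depth=20
  + 0.0.0.0/0 (H5) depth=0
  + 0.0.0.0/0 (H3) depth=0
  + 95.224.0.0/11 (H0) depth=11
  lookup 163.76.14.242: bits 10100011010011000000 walk d0:H3→d1:-→d2:-→d3:-→d4:-→d5:-→d6:-→d7:-→d8:-→d9:-→d10:-→d11:-→d12:-→d13:-→d14:-→d15:-→d16:-→d17:-→d18:-→d19:-→d20:H0 -> H0
  + 95.192.0.0/10 (H2) depth=10
  + 163.76.0.0/20 (H0) depth=20
  lookup 163.76.0.0: bits 10100011010011000000 walk d0:H3→d1:-→d2:-→d3:-→d4:-→d5:-→d6:-→d7:-→d8:-→d9:-→d10:-→d11:-→d12:-→d13:-→d14:-→d15:-→d16:-→d17:-→d18:-→d19:-→d20:H0 -> H0
  + 95.0.0.0/8 (H5) depth=8
  lookup 95.192.0.0: bits 0101111111 walk d0:H3→d1:-→d2:-→d3:-→d4:-→d5:-→d6:-→d7:-→d8:H5→d9:-→d10:H2 -> H2
  + 163.76.0.0/20 (H4) depth=20
  + 163.76.0.0/16 (H3) depth=16
  lookup 163.76.56.142: bits 101000110100110000 walk d0:H3→d1:-→d2:-→d3:-→d4:-→d5:-→d6:-→d7:-→d8:-→d9:-→d10:-→d11:-→d12:-→d13:-→d14:-→d15:-→d16:H3→d17:-→d18:- -> H3
  + 163.76.15.191/32 (H2) depth=32
  + 163.0.0.0/8 (H0) depth=8
  + 0.0.0.0/0 (H3) depth=0
  lookup 163.0.0.0: bits 101000110 walk d0:H3→d1:-→d2:-→d3:-→d4:-→d5:-→d6:-→d7:-→d8:H0→d9:- -> H0
  lookup 163.76.15.191: bits 10100011010011000000111110111111 walk d0:H3→d1:-→d2:-→d3:-→d4:-→d5:-→d6:-→d7:-→d8:H0→d9:-→d10:-→d11:-→d12:-→d13:-→d14:-→d15:-→d16:H3→d17:-→d18:-→d19:-→d20:H4→d21:-→d22:-→d23:-→d24:-→d25:-→d26:-→d27:-→d28:-→d29:-→d30:-→d31:-→d32:H2 -> H2
  - 95.0.0.0/8 clear@8
  - 95.192.0.0/10 clear@10

== LOOKUPS ==
["H3","H3","H3","H3","H0","H0","H2","H3","H0","H2"]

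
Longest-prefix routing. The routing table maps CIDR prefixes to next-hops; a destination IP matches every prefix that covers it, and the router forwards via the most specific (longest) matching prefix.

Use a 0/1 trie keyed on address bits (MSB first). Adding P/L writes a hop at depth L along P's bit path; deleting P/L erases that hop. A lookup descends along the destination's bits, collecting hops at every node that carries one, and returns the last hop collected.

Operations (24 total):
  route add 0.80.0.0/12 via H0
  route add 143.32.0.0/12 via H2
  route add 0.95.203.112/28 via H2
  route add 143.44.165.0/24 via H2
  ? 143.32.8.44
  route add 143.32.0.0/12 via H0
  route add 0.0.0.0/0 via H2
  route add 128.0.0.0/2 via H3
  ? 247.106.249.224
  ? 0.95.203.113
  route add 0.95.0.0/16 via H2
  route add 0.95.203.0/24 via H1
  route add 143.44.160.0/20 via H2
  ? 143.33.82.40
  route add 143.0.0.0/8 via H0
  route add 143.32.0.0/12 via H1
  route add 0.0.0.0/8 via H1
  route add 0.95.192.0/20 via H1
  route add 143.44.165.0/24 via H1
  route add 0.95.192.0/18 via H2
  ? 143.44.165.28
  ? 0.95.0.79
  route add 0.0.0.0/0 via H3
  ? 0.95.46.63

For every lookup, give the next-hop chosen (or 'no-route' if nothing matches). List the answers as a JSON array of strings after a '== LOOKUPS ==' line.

Process each operation:
  + 0.80.0.0/12 (H0) depth=12
  + 143.32.0.0/12 (H2) depth=12
  + 0.95.203.112/28 (H2) depth=28
  + 143.44.165.0/24 (H2) depth=24
  ? 143.32.8.44  path d0:-→d1:-→d2:-→d3:-→d4:-→d5:-→d6:-→d7:-→d8:-→d9:-→d10:-→d11:-→d12:H2  best=H2
  + 143.32.0.0/12 (H0) depth=12
  + 0.0.0.0/0 (H2) depth=0
  + 128.0.0.0/2 (H3) depth=2
  ? 247.106.249.224  path d0:H2→d1:-  best=H2
  ? 0.95.203.113  path d0:H2→d1:-→d2:-→d3:-→d4:-→d5:-→d6:-→d7:-→d8:-→d9:-→d10:-→d11:-→d12:H0→d13:-→d14:-→d15:-→d16:-→d17:-→d18:-→d19:-→d20:-→d21:-→d22:-→d23:-→d24:-→d25:-→d26:-→d27:-→d28:H2  best=H2
  + 0.95.0.0/16 (H2) depth=16
  + 0.95.203.0/24 (H1) depth=24
  + 143.44.160.0/20 (H2) depth=20
  ? 143.33.82.40  path d0:H2→d1:-→d2:H3→d3:-→d4:-→d5:-→d6:-→d7:-→d8:-→d9:-→d10:-→d11:-→d12:H0  best=H0
  + 143.0.0.0/8 (H0) depth=8
  + 143.32.0.0/12 (H1) depth=12
  + 0.0.0.0/8 (H1) depth=8
  + 0.95.192.0/20 (H1) depth=20
  + 143.44.165.0/24 (H1) depth=24
  + 0.95.192.0/18 (H2) depth=18
  ? 143.44.165.28  path d0:H2→d1:-→d2:H3→d3:-→d4:-→d5:-→d6:-→d7:-→d8:H0→d9:-→d10:-→d11:-→d12:H1→d13:-→d14:-→d15:-→d16:-→d17:-→d18:-→d19:-→d20:H2→d21:-→d22:-→d23:-→d24:H1  best=H1
  ? 0.95.0.79  path d0:H2→d1:-→d2:-→d3:-→d4:-→d5:-→d6:-→d7:-→d8:H1→d9:-→d10:-→d11:-→d12:H0→d13:-→d14:-→d15:-→d16:H2  best=H2
  + 0.0.0.0/0 (H3) depth=0
  ? 0.95.46.63  path d0:H3→d1:-→d2:-→d3:-→d4:-→d5:-→d6:-→d7:-→d8:H1→d9:-→d10:-→d11:-→d12:H0→d13:-→d14:-→d15:-→d16:H2  best=H2

== LOOKUPS ==
["H2","H2","H2","H0","H1","H2","H2"]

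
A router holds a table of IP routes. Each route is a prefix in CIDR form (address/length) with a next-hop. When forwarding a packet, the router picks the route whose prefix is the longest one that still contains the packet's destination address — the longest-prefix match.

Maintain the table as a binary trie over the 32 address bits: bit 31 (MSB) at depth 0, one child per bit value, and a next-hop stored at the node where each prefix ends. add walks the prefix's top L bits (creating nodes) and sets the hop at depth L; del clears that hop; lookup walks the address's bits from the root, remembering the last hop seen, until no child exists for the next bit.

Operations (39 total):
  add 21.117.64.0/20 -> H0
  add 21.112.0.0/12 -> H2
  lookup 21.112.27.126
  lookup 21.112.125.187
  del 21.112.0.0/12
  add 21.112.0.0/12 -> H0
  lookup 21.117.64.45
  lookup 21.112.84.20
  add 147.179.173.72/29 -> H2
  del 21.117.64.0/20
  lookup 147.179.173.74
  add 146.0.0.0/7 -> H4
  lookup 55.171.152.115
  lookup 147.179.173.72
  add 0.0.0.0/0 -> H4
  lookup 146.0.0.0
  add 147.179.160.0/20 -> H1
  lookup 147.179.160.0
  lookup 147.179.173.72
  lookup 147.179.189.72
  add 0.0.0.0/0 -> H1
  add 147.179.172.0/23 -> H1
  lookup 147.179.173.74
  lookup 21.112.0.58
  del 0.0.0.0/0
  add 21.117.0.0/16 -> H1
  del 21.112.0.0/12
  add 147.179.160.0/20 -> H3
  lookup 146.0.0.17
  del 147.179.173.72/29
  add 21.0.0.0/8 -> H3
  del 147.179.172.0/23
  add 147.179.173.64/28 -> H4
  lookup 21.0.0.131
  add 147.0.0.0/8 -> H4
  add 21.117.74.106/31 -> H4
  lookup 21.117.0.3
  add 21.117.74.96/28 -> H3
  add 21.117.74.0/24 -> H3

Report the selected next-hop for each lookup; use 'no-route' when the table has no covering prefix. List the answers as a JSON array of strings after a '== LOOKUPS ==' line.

Trace:
  + 21.117.64.0/20 (H0) depth=20
  + 21.112.0.0/12 (H2) depth=12
  ? 21.112.27.126  path d0:-→d1:-→d2:-→d3:-→d4:-→d5:-→d6:-→d7:-→d8:-→d9:-→d10:-→d11:-→d12:H2→d13:-  best=H2
  ? 21.112.125.187  path d0:-→d1:-→d2:-→d3:-→d4:-→d5:-→d6:-→d7:-→d8:-→d9:-→d10:-→d11:-→d12:H2→d13:-  best=H2
  - 21.112.0.0/12 clear@12
  + 21.112.0.0/12 (H0) depth=12
  ? 21.117.64.45  path d0:-→d1:-→d2:-→d3:-→d4:-→d5:-→d6:-→d7:-→d8:-→d9:-→d10:-→d11:-→d12:H0→d13:-→d14:-→d15:-→d16:-→d17:-→d18:-→d19:-→d20:H0  best=H0
  ? 21.112.84.20  path d0:-→d1:-→d2:-→d3:-→d4:-→d5:-→d6:-→d7:-→d8:-→d9:-→d10:-→d11:-→d12:H0→d13:-  best=H0
  + 147.179.173.72/29 (H2) depth=29
  - 21.117.64.0/20 clear@20
  ? 147.179.173.74  path d0:-→d1:-→d2:-→d3:-→d4:-→d5:-→d6:-→d7:-→d8:-→d9:-→d10:-→d11:-→d12:-→d13:-→d14:-→d15:-→d16:-→d17:-→d18:-→d19:-→d20:-→d21:-→d22:-→d23:-→d24:-→d25:-→d26:-→d27:-→d28:-→d29:H2  best=H2
  + 146.0.0.0/7 (H4) depth=7
  ? 55.171.152.115  path d0:-→d1:-→d2:-  best=no-route
  ? 147.179.173.72  path d0:-→d1:-→d2:-→d3:-→d4:-→d5:-→d6:-→d7:H4→d8:-→d9:-→d10:-→d11:-→d12:-→d13:-→d14:-→d15:-→d16:-→d17:-→d18:-→d19:-→d20:-→d21:-→d22:-→d23:-→d24:-→d25:-→d26:-→d27:-→d28:-→d29:H2  best=H2
  + 0.0.0.0/0 (H4) depth=0
  ? 146.0.0.0  path d0:H4→d1:-→d2:-→d3:-→d4:-→d5:-→d6:-→d7:H4  best=H4
  + 147.179.160.0/20 (H1) depth=20
  ? 147.179.160.0  path d0:H4→d1:-→d2:-→d3:-→d4:-→d5:-→d6:-→d7:H4→d8:-→d9:-→d10:-→d11:-→d12:-→d13:-→d14:-→d15:-→d16:-→d17:-→d18:-→d19:-→d20:H1  best=H1
  ? 147.179.173.72  path d0:H4→d1:-→d2:-→d3:-→d4:-→d5:-→d6:-→d7:H4→d8:-→d9:-→d10:-→d11:-→d12:-→d13:-→d14:-→d15:-→d16:-→d17:-→d18:-→d19:-→d20:H1→d21:-→d22:-→d23:-→d24:-→d25:-→d26:-→d27:-→d28:-→d29:H2  best=H2
  ? 147.179.189.72  path d0:H4→d1:-→d2:-→d3:-→d4:-→d5:-→d6:-→d7:H4→d8:-→d9:-→d10:-→d11:-→d12:-→d13:-→d14:-→d15:-→d16:-→d17:-→d18:-→d19:-  best=H4
  + 0.0.0.0/0 (H1) depth=0
  + 147.179.172.0/23 (H1) depth=23
  ? 147.179.173.74  path d0:H1→d1:-→d2:-→d3:-→d4:-→d5:-→d6:-→d7:H4→d8:-→d9:-→d10:-→d11:-→d12:-→d13:-→d14:-→d15:-→d16:-→d17:-→d18:-→d19:-→d20:H1→d21:-→d22:-→d23:H1→d24:-→d25:-→d26:-→d27:-→d28:-→d29:H2  best=H2
  ? 21.112.0.58  path d0:H1→d1:-→d2:-→d3:-→d4:-→d5:-→d6:-→d7:-→d8:-→d9:-→d10:-→d11:-→d12:H0→d13:-  best=H0
  - 0.0.0.0/0 clear@0
  + 21.117.0.0/16 (H1) depth=16
  - 21.112.0.0/12 clear@12
  + 147.179.160.0/20 (H3) depth=20
  ? 146.0.0.17  path d0:-→d1:-→d2:-→d3:-→d4:-→d5:-→d6:-→d7:H4  best=H4
  - 147.179.173.72/29 clear@29
  + 21.0.0.0/8 (H3) depth=8
  - 147.179.172.0/23 clear@23
  + 147.179.173.64/28 (H4) depth=28
  ? 21.0.0.131  path d0:-→d1:-→d2:-→d3:-→d4:-→d5:-→d6:-→d7:-→d8:H3→d9:-  best=H3
  + 147.0.0.0/8 (H4) depth=8
  + 21.117.74.106/31 (H4) depth=31
  ? 21.117.0.3  path d0:-→d1:-→d2:-→d3:-→d4:-→d5:-→d6:-→d7:-→d8:H3→d9:-→d10:-→d11:-→d12:-→d13:-→d14:-→d15:-→d16:H1→d17:-  best=H1
  + 21.117.74.96/28 (H3) depth=28
  + 21.117.74.0/24 (H3) depth=24

== LOOKUPS ==
["H2","H2","H0","H0","H2","no-route","H2","H4","H1","H2","H4","H2","H0","H4","H3","H1"]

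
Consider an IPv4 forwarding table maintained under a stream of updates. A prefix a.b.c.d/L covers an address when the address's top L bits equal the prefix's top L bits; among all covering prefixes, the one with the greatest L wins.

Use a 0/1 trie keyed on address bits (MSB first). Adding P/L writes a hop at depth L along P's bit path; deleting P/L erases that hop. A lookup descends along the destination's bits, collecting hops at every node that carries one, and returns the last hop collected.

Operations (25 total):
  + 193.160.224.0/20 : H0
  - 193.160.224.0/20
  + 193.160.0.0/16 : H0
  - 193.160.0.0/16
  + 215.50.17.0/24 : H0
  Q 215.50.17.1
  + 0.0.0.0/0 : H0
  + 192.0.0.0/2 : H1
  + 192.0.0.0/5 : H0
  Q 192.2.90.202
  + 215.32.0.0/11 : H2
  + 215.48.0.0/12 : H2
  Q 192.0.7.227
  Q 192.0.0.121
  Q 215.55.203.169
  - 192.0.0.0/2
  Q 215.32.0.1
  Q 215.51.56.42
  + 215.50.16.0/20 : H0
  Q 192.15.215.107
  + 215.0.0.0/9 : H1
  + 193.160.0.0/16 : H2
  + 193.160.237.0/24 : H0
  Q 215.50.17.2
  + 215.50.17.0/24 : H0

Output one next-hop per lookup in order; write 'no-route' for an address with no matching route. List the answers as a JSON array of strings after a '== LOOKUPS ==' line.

Trace:
  + 193.160.224.0/20 (H0) depth=20
  del 193.160.224.0/20 (clear depth 20)
  + 193.160.0.0/16 (H0) depth=16
  del 193.160.0.0/16 (clear depth 16)
  + 215.50.17.0/24 (H0) depth=24
  ? 215.50.17.1  path d0:-→d1:-→d2:-→d3:-→d4:-→d5:-→d6:-→d7:-→d8:-→d9:-→d10:-→d11:-→d12:-→d13:-→d14:-→d15:-→d16:-→d17:-→d18:-→d19:-→d20:-→d21:-→d22:-→d23:-→d24:H0  best=H0
  + 0.0.0.0/0 (H0) depth=0
  + 192.0.0.0/2 (H1) depth=2
  + 192.0.0.0/5 (H0) depth=5
  ? 192.2.90.202  path d0:H0→d1:-→d2:H1→d3:-→d4:-→d5:H0→d6:-→d7:-  best=H0
  + 215.32.0.0/11 (H2) depth=11
  + 215.48.0.0/12 (H2) depth=12
  ? 192.0.7.227  path d0:H0→d1:-→d2:H1→d3:-→d4:-→d5:H0→d6:-→d7:-  best=H0
  ? 192.0.0.121  path d0:H0→d1:-→d2:H1→d3:-→d4:-→d5:H0→d6:-→d7:-  best=H0
  ? 215.55.203.169  path d0:H0→d1:-→d2:H1→d3:-→d4:-→d5:-→d6:-→d7:-→d8:-→d9:-→d10:-→d11:H2→d12:H2→d13:-  best=H2
  del 192.0.0.0/2 (clear depth 2)
  ? 215.32.0.1  path d0:H0→d1:-→d2:-→d3:-→d4:-→d5:-→d6:-→d7:-→d8:-→d9:-→d10:-→d11:H2  best=H2
  ? 215.51.56.42  path d0:H0→d1:-→d2:-→d3:-→d4:-→d5:-→d6:-→d7:-→d8:-→d9:-→d10:-→d11:H2→d12:H2→d13:-→d14:-→d15:-  best=H2
  + 215.50.16.0/20 (H0) depth=20
  ? 192.15.215.107  path d0:H0→d1:-→d2:-→d3:-→d4:-→d5:H0→d6:-→d7:-  best=H0
  + 215.0.0.0/9 (H1) depth=9
  + 193.160.0.0/16 (H2) depth=16
  + 193.160.237.0/24 (H0) depth=24
  ? 215.50.17.2  path d0:H0→d1:-→d2:-→d3:-→d4:-→d5:-→d6:-→d7:-→d8:-→d9:H1→d10:-→d11:H2→d12:H2→d13:-→d14:-→d15:-→d16:-→d17:-→d18:-→d19:-→d20:H0→d21:-→d22:-→d23:-→d24:H0  best=H0
  + 215.50.17.0/24 (H0) depth=24

== LOOKUPS ==
["H0","H0","H0","H0","H2","H2","H2","H0","H0"]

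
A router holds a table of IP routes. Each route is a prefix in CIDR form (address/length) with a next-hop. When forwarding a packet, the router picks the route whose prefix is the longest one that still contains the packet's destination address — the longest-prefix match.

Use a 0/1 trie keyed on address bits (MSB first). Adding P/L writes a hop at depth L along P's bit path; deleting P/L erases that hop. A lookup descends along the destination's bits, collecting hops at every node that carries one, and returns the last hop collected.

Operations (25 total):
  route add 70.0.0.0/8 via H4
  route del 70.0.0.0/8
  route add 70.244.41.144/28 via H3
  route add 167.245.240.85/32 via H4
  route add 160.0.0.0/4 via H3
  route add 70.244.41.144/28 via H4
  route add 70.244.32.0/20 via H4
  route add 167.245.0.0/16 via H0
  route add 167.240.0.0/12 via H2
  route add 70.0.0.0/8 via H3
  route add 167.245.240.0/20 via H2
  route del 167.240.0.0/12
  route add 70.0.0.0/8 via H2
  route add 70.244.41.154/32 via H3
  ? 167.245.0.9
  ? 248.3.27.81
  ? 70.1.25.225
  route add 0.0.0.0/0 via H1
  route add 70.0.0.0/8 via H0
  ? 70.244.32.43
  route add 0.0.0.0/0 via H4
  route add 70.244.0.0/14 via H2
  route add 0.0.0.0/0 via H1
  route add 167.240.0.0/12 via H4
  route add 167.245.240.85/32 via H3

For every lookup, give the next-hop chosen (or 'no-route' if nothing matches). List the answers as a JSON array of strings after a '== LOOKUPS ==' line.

Apply in order:
  add 70.0.0.0/8 -> H4 at depth 8
  del 70.0.0.0/8 (clear depth 8)
  add 70.244.41.144/28 -> H3 at depth 28
  add 167.245.240.85/32 -> H4 at depth 32
  add 160.0.0.0/4 -> H3 at depth 4
  add 70.244.41.144/28 -> H4 at depth 28
  add 70.244.32.0/20 -> H4 at depth 20
  add 167.245.0.0/16 -> H0 at depth 16
  add 167.240.0.0/12 -> H2 at depth 12
  add 70.0.0.0/8 -> H3 at depth 8
  add 167.245.240.0/20 -> H2 at depth 20
  del 167.240.0.0/12 (clear depth 12)
  add 70.0.0.0/8 -> H2 at depth 8
  add 70.244.41.154/32 -> H3 at depth 32
  lookup 167.245.0.9: bits 1010011111110101 walk d0:-→d1:-→d2:-→d3:-→d4:H3→d5:-→d6:-→d7:-→d8:-→d9:-→d10:-→d11:-→d12:-→d13:-→d14:-→d15:-→d16:H0 -> H0
  lookup 248.3.27.81: bits 1 walk d0:-→d1:- -> no-route
  lookup 70.1.25.225: bits 01000110 walk d0:-→d1:-→d2:-→d3:-→d4:-→d5:-→d6:-→d7:-→d8:H2 -> H2
  add 0.0.0.0/0 -> H1 at depth 0
  add 70.0.0.0/8 -> H0 at depth 8
  lookup 70.244.32.43: bits 01000110111101000010 walk d0:H1→d1:-→d2:-→d3:-→d4:-→d5:-→d6:-→d7:-→d8:H0→d9:-→d10:-→d11:-→d12:-→d13:-→d14:-→d15:-→d16:-→d17:-→d18:-→d19:-→d20:H4 -> H4
  add 0.0.0.0/0 -> H4 at depth 0
  add 70.244.0.0/14 -> H2 at depth 14
  add 0.0.0.0/0 -> H1 at depth 0
  add 167.240.0.0/12 -> H4 at depth 12
  add 167.245.240.85/32 -> H3 at depth 32

== LOOKUPS ==
["H0","no-route","H2","H4"]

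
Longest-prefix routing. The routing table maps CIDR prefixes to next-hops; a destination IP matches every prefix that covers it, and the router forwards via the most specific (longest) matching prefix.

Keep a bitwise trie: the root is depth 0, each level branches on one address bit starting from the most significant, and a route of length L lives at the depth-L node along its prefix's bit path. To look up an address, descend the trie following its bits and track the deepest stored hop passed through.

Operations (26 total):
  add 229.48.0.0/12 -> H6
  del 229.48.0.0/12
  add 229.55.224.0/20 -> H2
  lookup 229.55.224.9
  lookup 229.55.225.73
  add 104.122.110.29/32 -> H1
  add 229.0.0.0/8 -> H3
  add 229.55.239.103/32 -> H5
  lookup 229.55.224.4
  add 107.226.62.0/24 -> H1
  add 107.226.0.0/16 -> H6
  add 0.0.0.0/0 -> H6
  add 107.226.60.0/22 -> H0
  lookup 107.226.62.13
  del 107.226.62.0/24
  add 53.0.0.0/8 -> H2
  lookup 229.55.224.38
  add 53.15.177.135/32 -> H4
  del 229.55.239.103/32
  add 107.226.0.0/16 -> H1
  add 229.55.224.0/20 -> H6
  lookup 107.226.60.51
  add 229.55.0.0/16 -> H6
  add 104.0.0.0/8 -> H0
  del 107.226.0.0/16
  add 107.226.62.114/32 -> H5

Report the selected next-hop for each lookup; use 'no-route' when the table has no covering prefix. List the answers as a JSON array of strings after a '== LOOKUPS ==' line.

Process each operation:
  add 229.48.0.0/12 -> H6 at depth 12
  del 229.48.0.0/12 (clear depth 12)
  add 229.55.224.0/20 -> H2 at depth 20
  Q 229.55.224.9: descend 11100101001101111110 ; hops seen [H2] ; pick H2
  Q 229.55.225.73: descend 11100101001101111110 ; hops seen [H2] ; pick H2
  add 104.122.110.29/32 -> H1 at depth 32
  add 229.0.0.0/8 -> H3 at depth 8
  add 229.55.239.103/32 -> H5 at depth 32
  Q 229.55.224.4: descend 11100101001101111110 ; hops seen [H3,H2] ; pick H2
  add 107.226.62.0/24 -> H1 at depth 24
  add 107.226.0.0/16 -> H6 at depth 16
  add 0.0.0.0/0 -> H6 at depth 0
  add 107.226.60.0/22 -> H0 at depth 22
  Q 107.226.62.13: descend 011010111110001000111110 ; hops seen [H6,H6,H0,H1] ; pick H1
  del 107.226.62.0/24 (clear depth 24)
  add 53.0.0.0/8 -> H2 at depth 8
  Q 229.55.224.38: descend 11100101001101111110 ; hops seen [H6,H3,H2] ; pick H2
  add 53.15.177.135/32 -> H4 at depth 32
  del 229.55.239.103/32 (clear depth 32)
  add 107.226.0.0/16 -> H1 at depth 16
  add 229.55.224.0/20 -> H6 at depth 20
  Q 107.226.60.51: descend 0110101111100010001111 ; hops seen [H6,H1,H0] ; pick H0
  add 229.55.0.0/16 -> H6 at depth 16
  add 104.0.0.0/8 -> H0 at depth 8
  del 107.226.0.0/16 (clear depth 16)
  add 107.226.62.114/32 -> H5 at depth 32

== LOOKUPS ==
["H2","H2","H2","H1","H2","H0"]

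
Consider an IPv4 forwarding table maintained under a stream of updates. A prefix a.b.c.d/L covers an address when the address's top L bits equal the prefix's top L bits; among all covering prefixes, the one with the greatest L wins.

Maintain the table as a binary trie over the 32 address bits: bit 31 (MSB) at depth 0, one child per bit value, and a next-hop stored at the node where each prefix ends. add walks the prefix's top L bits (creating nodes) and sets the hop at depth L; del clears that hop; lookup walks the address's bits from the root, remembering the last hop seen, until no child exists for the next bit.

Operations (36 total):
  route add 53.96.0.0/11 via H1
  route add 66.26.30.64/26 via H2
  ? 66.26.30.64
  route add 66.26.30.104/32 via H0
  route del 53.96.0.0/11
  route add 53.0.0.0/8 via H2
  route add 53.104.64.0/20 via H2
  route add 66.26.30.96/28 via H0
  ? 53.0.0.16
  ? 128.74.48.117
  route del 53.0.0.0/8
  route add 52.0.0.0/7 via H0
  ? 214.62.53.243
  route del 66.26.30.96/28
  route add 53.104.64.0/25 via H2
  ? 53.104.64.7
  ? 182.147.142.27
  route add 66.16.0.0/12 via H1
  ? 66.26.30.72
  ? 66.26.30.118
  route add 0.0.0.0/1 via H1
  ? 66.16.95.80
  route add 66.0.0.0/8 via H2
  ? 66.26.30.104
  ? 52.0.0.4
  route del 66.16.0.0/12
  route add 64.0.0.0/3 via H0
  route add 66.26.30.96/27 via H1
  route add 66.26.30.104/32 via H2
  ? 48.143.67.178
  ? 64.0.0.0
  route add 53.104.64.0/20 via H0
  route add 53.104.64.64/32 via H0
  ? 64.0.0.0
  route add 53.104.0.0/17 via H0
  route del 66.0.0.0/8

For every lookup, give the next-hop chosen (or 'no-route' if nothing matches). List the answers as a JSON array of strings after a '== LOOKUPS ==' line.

Apply in order:
  add 53.96.0.0/11 -> H1 at depth 11
  add 66.26.30.64/26 -> H2 at depth 26
  Q 66.26.30.64: descend 01000010000110100001111001 ; hops seen [H2] ; pick H2
  add 66.26.30.104/32 -> H0 at depth 32
  del 53.96.0.0/11 (clear depth 11)
  add 53.0.0.0/8 -> H2 at depth 8
  add 53.104.64.0/20 -> H2 at depth 20
  add 66.26.30.96/28 -> H0 at depth 28
  Q 53.0.0.16: descend 001101010 ; hops seen [H2] ; pick H2
  Q 128.74.48.117: descend ε ; hops seen [∅] ; pick no-route
  del 53.0.0.0/8 (clear depth 8)
  add 52.0.0.0/7 -> H0 at depth 7
  Q 214.62.53.243: descend ε ; hops seen [∅] ; pick no-route
  del 66.26.30.96/28 (clear depth 28)
  add 53.104.64.0/25 -> H2 at depth 25
  Q 53.104.64.7: descend 0011010101101000010000000 ; hops seen [H0,H2,H2] ; pick H2
  Q 182.147.142.27: descend ε ; hops seen [∅] ; pick no-route
  add 66.16.0.0/12 -> H1 at depth 12
  Q 66.26.30.72: descend 01000010000110100001111001 ; hops seen [H1,H2] ; pick H2
  Q 66.26.30.118: descend 010000100001101000011110011 ; hops seen [H1,H2] ; pick H2
  add 0.0.0.0/1 -> H1 at depth 1
  Q 66.16.95.80: descend 010000100001 ; hops seen [H1,H1] ; pick H1
  add 66.0.0.0/8 -> H2 at depth 8
  Q 66.26.30.104: descend 01000010000110100001111001101000 ; hops seen [H1,H2,H1,H2,H0] ; pick H0
  Q 52.0.0.4: descend 0011010 ; hops seen [H1,H0] ; pick H0
  del 66.16.0.0/12 (clear depth 12)
  add 64.0.0.0/3 -> H0 at depth 3
  add 66.26.30.96/27 -> H1 at depth 27
  add 66.26.30.104/32 -> H2 at depth 32
  Q 48.143.67.178: descend 00110 ; hops seen [H1] ; pick H1
  Q 64.0.0.0: descend 010000 ; hops seen [H1,H0] ; pick H0
  add 53.104.64.0/20 -> H0 at depth 20
  add 53.104.64.64/32 -> H0 at depth 32
  Q 64.0.0.0: descend 010000 ; hops seen [H1,H0] ; pick H0
  add 53.104.0.0/17 -> H0 at depth 17
  del 66.0.0.0/8 (clear depth 8)

== LOOKUPS ==
["H2","H2","no-route","no-route","H2","no-route","H2","H2","H1","H0","H0","H1","H0","H0"]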